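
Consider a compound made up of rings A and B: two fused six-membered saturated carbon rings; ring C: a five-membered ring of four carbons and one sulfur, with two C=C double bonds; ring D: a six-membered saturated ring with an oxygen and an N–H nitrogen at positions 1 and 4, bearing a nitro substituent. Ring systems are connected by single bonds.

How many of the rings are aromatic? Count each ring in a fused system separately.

1

Ring A has only sp³ atoms, so it is not fully conjugated — not aromatic (cyclohexane ring).
Ring B has only sp³ atoms, so it is not fully conjugated — not aromatic (cyclohexane ring).
Ring C is planar and fully conjugated; 2 ring double bonds (4 π electrons) plus a heteroatom lone pair (2) give 6 π electrons. That satisfies 4n+2 with n=1, so ring C is aromatic (thiophene).
Ring D has only sp³ atoms, so it is not fully conjugated — not aromatic (morpholine).
Aromatic: C. Total: 1.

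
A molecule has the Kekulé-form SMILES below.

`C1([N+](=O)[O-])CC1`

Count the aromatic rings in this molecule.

0

The SMILES encodes a three-membered saturated carbon ring.
The 3-membered ring has only sp³ atoms, so it is not fully conjugated — not aromatic (cyclopropane).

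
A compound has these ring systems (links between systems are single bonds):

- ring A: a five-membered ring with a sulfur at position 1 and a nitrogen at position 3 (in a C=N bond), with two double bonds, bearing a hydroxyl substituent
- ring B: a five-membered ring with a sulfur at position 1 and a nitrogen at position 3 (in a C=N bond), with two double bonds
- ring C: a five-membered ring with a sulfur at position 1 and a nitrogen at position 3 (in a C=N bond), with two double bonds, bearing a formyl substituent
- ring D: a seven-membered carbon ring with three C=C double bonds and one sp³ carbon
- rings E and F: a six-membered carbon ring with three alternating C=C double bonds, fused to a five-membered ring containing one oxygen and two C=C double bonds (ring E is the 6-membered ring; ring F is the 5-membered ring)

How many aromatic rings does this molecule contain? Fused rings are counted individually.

Ring A is planar and fully conjugated; 2 ring double bonds (4 π electrons) plus a heteroatom lone pair (2) give 6 π electrons. 6 = 4(1)+2, so ring A is aromatic (thiazole).
Ring B is planar and fully conjugated; 2 ring double bonds (4 π electrons) plus a heteroatom lone pair (2) give 6 π electrons. That satisfies 4n+2 with n=1, so ring B is aromatic (thiazole).
Ring C has a continuous p-orbital overlap around the ring; 2 ring double bonds (4 π electrons) plus a heteroatom lone pair (2) give 6 π electrons. 6 = 4(1)+2, so ring C is aromatic (thiazole).
Ring D has one sp³ carbon, so it is not fully conjugated — not aromatic (cycloheptatriene).
Rings E and F form a fused bicyclic system (with one oxygen) with 9 sp² atoms and 10 π electrons from ring double bonds plus a heteroatom lone pair. 10 = 4(2)+2, so the system is aromatic and both rings count as aromatic (benzofuran).
Aromatic: A, B, C, E, F. Total: 5.

5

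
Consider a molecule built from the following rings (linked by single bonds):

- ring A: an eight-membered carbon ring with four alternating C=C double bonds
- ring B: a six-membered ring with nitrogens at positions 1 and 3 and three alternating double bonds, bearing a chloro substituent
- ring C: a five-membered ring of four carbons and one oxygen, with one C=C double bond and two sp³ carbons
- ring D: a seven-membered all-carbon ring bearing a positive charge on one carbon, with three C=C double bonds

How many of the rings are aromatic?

Ring A has only sp² ring atoms; a planar conformation would have a fully conjugated π system of 8 electrons. But 8 = 4(2), which is 4n not 4n+2, so ring A is not aromatic (cyclooctatetraene) — cyclooctatetraene distorts into a non-planar tub to avoid antiaromaticity.
Ring B is fully conjugated (every ring atom contributes a p orbital); 3 ring double bonds give 6 π electrons. That satisfies 4n+2 with n=1, so ring B is aromatic (pyrimidine).
Ring C has two sp³ carbons, so it is not fully conjugated — not aromatic (2,3-dihydrofuran).
Ring D has a continuous p-orbital overlap around the ring; 3 ring double bonds (6 π electrons) plus the carbocation's empty p orbital (0, but keeps the ring conjugated) give 6 π electrons. That satisfies 4n+2 with n=1, so ring D is aromatic (tropylium cation).
Aromatic: B, D. Total: 2.

2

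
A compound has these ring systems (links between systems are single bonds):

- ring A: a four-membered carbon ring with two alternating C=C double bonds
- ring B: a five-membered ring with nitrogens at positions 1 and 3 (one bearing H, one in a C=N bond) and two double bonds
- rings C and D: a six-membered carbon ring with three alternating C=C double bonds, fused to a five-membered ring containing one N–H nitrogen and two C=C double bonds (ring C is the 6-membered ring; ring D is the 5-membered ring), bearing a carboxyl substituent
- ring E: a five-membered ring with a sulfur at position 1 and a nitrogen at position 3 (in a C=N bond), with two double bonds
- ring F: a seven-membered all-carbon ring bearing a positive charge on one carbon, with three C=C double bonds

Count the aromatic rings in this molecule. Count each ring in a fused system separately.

Ring A has only sp² ring atoms; a planar conformation would have a fully conjugated π system of 4 electrons. But 4 = 4(1), which is 4n not 4n+2, so ring A is not aromatic (cyclobutadiene) — cyclobutadiene is antiaromatic and distorts to a rectangle.
Ring B has a continuous p-orbital overlap around the ring; 2 ring double bonds (4 π electrons) plus a heteroatom lone pair (2) give 6 π electrons. That satisfies 4n+2 with n=1, so ring B is aromatic (imidazole).
Rings C and D form a fused bicyclic system (with one N–H) with 9 sp² atoms and 10 π electrons from ring double bonds plus a heteroatom lone pair. 10 = 4(2)+2, so the system is aromatic and both rings count as aromatic (indole).
Ring E is fully conjugated (every ring atom contributes a p orbital); 2 ring double bonds (4 π electrons) plus a heteroatom lone pair (2) give 6 π electrons. 6 = 4(1)+2, so ring E is aromatic (thiazole).
Ring F has a continuous p-orbital overlap around the ring; 3 ring double bonds (6 π electrons) plus the carbocation's empty p orbital (0, but keeps the ring conjugated) give 6 π electrons. 6 = 4(1)+2, so ring F is aromatic (tropylium cation).
Aromatic: B, C, D, E, F. Total: 5.

5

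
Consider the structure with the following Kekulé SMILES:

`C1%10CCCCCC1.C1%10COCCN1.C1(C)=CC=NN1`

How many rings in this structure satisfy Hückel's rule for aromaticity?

1

The SMILES encodes a seven-membered saturated carbon ring; a six-membered saturated ring with an oxygen and an N–H nitrogen at positions 1 and 4; a five-membered ring with two adjacent nitrogens (one bearing H, one in a double bond) and two double bonds.
The 7-membered ring has only sp³ atoms, so it is not fully conjugated — not aromatic (cycloheptane).
The 6-membered ring with one oxygen and one N–H (1,4) has only sp³ atoms, so it is not fully conjugated — not aromatic (morpholine).
The 5-membered ring with two adjacent nitrogens (one N–H, one =N–) is fully conjugated (every ring atom contributes a p orbital); 2 ring double bonds (4 π electrons) plus a heteroatom lone pair (2) give 6 π electrons. That satisfies 4n+2 with n=1, so it is aromatic (pyrazole).
1 of the 3 rings is aromatic. Total: 1.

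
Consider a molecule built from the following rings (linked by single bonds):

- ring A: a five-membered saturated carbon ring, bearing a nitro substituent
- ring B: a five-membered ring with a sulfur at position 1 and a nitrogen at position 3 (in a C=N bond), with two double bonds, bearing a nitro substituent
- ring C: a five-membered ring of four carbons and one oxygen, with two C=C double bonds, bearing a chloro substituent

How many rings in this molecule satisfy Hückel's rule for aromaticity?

2

Ring A has only sp³ atoms, so it is not fully conjugated — not aromatic (cyclopentane).
Ring B is planar and fully conjugated; 2 ring double bonds (4 π electrons) plus a heteroatom lone pair (2) give 6 π electrons. That satisfies 4n+2 with n=1, so ring B is aromatic (thiazole).
Ring C has a continuous p-orbital overlap around the ring; 2 ring double bonds (4 π electrons) plus a heteroatom lone pair (2) give 6 π electrons. Since 6 = 4n+2 (n=1), ring C is aromatic (furan).
Aromatic: B, C. Total: 2.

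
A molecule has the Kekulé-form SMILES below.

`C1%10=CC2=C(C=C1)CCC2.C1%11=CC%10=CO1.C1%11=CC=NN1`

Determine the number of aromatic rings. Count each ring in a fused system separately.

The SMILES encodes a six-membered carbon ring with three alternating C=C double bonds, fused to a saturated five-membered carbon ring; a five-membered ring of four carbons and one oxygen, with two C=C double bonds; a five-membered ring with two adjacent nitrogens (one bearing H, one in a double bond) and two double bonds.
The 6-membered ring has a continuous p-orbital overlap around the ring; 3 ring double bonds give 6 π electrons. 6 = 4(1)+2, so it is aromatic (benzene ring).
The 5-membered ring has three sp³ carbons, so it is not fully conjugated — not aromatic (cyclopentane ring).
The 5-membered ring with one oxygen has a continuous p-orbital overlap around the ring; 2 ring double bonds (4 π electrons) plus a heteroatom lone pair (2) give 6 π electrons. Since 6 = 4n+2 (n=1), it is aromatic (furan).
The 5-membered ring with two adjacent nitrogens (one N–H, one =N–) has a continuous p-orbital overlap around the ring; 2 ring double bonds (4 π electrons) plus a heteroatom lone pair (2) give 6 π electrons. That satisfies 4n+2 with n=1, so it is aromatic (pyrazole).
3 of the 4 rings are aromatic. Total: 3.

3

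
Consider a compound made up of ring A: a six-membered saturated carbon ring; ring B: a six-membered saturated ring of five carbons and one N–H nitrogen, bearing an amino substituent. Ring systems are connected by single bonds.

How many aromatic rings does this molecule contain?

Ring A has only sp³ atoms, so it is not fully conjugated — not aromatic (cyclohexane).
Ring B has only sp³ atoms, so it is not fully conjugated — not aromatic (piperidine).
No ring is aromatic. Total: 0.

0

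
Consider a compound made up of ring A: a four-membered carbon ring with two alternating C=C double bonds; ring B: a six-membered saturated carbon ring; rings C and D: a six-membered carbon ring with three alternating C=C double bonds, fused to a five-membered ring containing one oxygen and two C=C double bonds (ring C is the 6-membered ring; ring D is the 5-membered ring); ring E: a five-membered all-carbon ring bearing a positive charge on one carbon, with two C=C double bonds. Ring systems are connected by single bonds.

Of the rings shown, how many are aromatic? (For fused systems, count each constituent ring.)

2

Ring A has only sp² ring atoms; a planar conformation would have a fully conjugated π system of 4 electrons. But 4 = 4(1), which is 4n not 4n+2, so ring A is not aromatic (cyclobutadiene) — cyclobutadiene is antiaromatic and distorts to a rectangle.
Ring B has only sp³ atoms, so it is not fully conjugated — not aromatic (cyclohexane).
Rings C and D form a fused bicyclic system (with one oxygen) with 9 sp² atoms and 10 π electrons from ring double bonds plus a heteroatom lone pair. 10 = 4(2)+2, so the system is aromatic and both rings count as aromatic (benzofuran).
Ring E has only sp² ring atoms; a planar conformation would have a fully conjugated π system of 4 electrons. But 4 = 4(1), which is 4n not 4n+2, so ring E is not aromatic (cyclopentadienyl cation).
Aromatic: C, D. Total: 2.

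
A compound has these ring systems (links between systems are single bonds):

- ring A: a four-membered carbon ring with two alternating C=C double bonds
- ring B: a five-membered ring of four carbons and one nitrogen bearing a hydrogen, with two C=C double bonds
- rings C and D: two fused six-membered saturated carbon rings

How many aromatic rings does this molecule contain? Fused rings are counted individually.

Ring A has only sp² ring atoms; a planar conformation would have a fully conjugated π system of 4 electrons. But 4 = 4(1), which is 4n not 4n+2, so ring A is not aromatic (cyclobutadiene) — cyclobutadiene is antiaromatic and distorts to a rectangle.
Ring B is planar and fully conjugated; 2 ring double bonds (4 π electrons) plus a heteroatom lone pair (2) give 6 π electrons. That satisfies 4n+2 with n=1, so ring B is aromatic (pyrrole).
Ring C has only sp³ atoms, so it is not fully conjugated — not aromatic (cyclohexane ring).
Ring D has only sp³ atoms, so it is not fully conjugated — not aromatic (cyclohexane ring).
Aromatic: B. Total: 1.

1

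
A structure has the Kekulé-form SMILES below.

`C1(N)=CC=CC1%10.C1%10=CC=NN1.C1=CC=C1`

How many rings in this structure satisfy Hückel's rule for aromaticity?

1

The SMILES encodes a five-membered carbon ring with two conjugated C=C double bonds and one sp³ carbon; a five-membered ring with two adjacent nitrogens (one bearing H, one in a double bond) and two double bonds; a four-membered carbon ring with two alternating C=C double bonds.
The 5-membered ring has one sp³ carbon, so it is not fully conjugated — not aromatic (cyclopentadiene).
The 5-membered ring with two adjacent nitrogens (one N–H, one =N–) is fully conjugated (every ring atom contributes a p orbital); 2 ring double bonds (4 π electrons) plus a heteroatom lone pair (2) give 6 π electrons. That satisfies 4n+2 with n=1, so it is aromatic (pyrazole).
The 4-membered ring has only sp² ring atoms; a planar conformation would have a fully conjugated π system of 4 electrons. But 4 = 4(1), which is 4n not 4n+2, so it is not aromatic (cyclobutadiene) — cyclobutadiene is antiaromatic and distorts to a rectangle.
1 of the 3 rings is aromatic. Total: 1.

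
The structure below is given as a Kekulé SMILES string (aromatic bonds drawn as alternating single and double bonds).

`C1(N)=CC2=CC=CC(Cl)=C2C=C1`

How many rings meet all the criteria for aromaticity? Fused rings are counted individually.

The SMILES encodes two fused six-membered carbon rings, each with three alternating C=C double bonds.
The fused 6/6-membered bicyclic is a single π system with 10 sp² atoms and 10 π electrons from ring double bonds. 10 = 4(2)+2, so the system is aromatic and both rings count as aromatic (naphthalene).
2 of the 2 rings are aromatic. Total: 2.

2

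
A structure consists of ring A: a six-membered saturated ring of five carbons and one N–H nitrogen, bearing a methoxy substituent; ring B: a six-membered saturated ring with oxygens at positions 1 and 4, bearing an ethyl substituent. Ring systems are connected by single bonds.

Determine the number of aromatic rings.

Ring A has only sp³ atoms, so it is not fully conjugated — not aromatic (piperidine).
Ring B has only sp³ atoms, so it is not fully conjugated — not aromatic (1,4-dioxane).
No ring is aromatic. Total: 0.

0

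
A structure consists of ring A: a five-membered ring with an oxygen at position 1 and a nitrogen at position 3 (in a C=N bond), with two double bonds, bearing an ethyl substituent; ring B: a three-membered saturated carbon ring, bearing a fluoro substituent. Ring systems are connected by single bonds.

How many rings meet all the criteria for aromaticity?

Ring A is planar and fully conjugated; 2 ring double bonds (4 π electrons) plus a heteroatom lone pair (2) give 6 π electrons. 6 = 4(1)+2, so ring A is aromatic (oxazole).
Ring B has only sp³ atoms, so it is not fully conjugated — not aromatic (cyclopropane).
Aromatic: A. Total: 1.

1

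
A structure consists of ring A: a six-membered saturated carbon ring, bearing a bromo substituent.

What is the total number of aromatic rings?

0

Ring A has only sp³ atoms, so it is not fully conjugated — not aromatic (cyclohexane).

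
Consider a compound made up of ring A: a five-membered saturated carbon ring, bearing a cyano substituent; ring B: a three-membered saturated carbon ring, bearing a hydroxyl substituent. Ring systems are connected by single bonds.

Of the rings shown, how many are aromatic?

Ring A has only sp³ atoms, so it is not fully conjugated — not aromatic (cyclopentane).
Ring B has only sp³ atoms, so it is not fully conjugated — not aromatic (cyclopropane).
No ring is aromatic. Total: 0.

0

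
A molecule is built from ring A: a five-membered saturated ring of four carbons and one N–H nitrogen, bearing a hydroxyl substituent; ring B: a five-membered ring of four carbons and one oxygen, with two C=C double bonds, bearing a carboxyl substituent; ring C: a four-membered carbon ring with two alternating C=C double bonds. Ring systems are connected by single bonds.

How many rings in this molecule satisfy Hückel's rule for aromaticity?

1

Ring A has only sp³ atoms, so it is not fully conjugated — not aromatic (pyrrolidine).
Ring B is planar and fully conjugated; 2 ring double bonds (4 π electrons) plus a heteroatom lone pair (2) give 6 π electrons. Since 6 = 4n+2 (n=1), ring B is aromatic (furan).
Ring C has only sp² ring atoms; a planar conformation would have a fully conjugated π system of 4 electrons. But 4 = 4(1), which is 4n not 4n+2, so ring C is not aromatic (cyclobutadiene) — cyclobutadiene is antiaromatic and distorts to a rectangle.
Aromatic: B. Total: 1.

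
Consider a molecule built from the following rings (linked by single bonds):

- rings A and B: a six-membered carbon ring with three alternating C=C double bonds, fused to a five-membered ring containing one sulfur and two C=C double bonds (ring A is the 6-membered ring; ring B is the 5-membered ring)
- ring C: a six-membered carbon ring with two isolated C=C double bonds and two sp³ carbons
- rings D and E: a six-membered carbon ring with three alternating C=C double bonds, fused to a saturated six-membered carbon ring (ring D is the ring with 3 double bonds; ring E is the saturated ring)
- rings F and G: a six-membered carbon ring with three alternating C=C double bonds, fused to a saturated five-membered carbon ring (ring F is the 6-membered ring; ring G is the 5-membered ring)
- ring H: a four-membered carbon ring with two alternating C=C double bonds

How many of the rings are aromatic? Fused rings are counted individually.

Rings A and B form a fused bicyclic system (with one sulfur) with 9 sp² atoms and 10 π electrons from ring double bonds plus a heteroatom lone pair. 10 = 4(2)+2, so the system is aromatic and both rings count as aromatic (benzothiophene).
Ring C has two sp³ carbons, so it is not fully conjugated — not aromatic (1,4-cyclohexadiene).
Ring D is planar and fully conjugated; 3 ring double bonds give 6 π electrons. That satisfies 4n+2 with n=1, so ring D is aromatic (benzene ring).
Ring E has four sp³ carbons, so it is not fully conjugated — not aromatic (cyclohexane ring).
Ring F has a continuous p-orbital overlap around the ring; 3 ring double bonds give 6 π electrons. Since 6 = 4n+2 (n=1), ring F is aromatic (benzene ring).
Ring G has three sp³ carbons, so it is not fully conjugated — not aromatic (cyclopentane ring).
Ring H has only sp² ring atoms; a planar conformation would have a fully conjugated π system of 4 electrons. But 4 = 4(1), which is 4n not 4n+2, so ring H is not aromatic (cyclobutadiene) — cyclobutadiene is antiaromatic and distorts to a rectangle.
Aromatic: A, B, D, F. Total: 4.

4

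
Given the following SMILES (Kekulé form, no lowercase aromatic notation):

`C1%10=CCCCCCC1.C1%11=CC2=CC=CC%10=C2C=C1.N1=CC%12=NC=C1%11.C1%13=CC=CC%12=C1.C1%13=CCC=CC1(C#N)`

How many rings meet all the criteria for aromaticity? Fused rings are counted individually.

The SMILES encodes an eight-membered carbon ring with one C=C double bond; two fused six-membered carbon rings, each with three alternating C=C double bonds; a six-membered ring with nitrogens at positions 1 and 4 and three alternating double bonds; a six-membered carbon ring with three alternating C=C double bonds; a six-membered carbon ring with two isolated C=C double bonds and two sp³ carbons.
The 8-membered ring has six sp³ carbons, so it is not fully conjugated — not aromatic (cyclooctene).
The fused 6/6-membered bicyclic is a single π system with 10 sp² atoms and 10 π electrons from ring double bonds. 10 = 4(2)+2, so the system is aromatic and both rings count as aromatic (naphthalene).
The 6-membered ring with two nitrogens (1,4) is planar and fully conjugated; 3 ring double bonds give 6 π electrons. Since 6 = 4n+2 (n=1), it is aromatic (pyrazine).
The 6-membered ring is planar and fully conjugated; 3 ring double bonds give 6 π electrons. That satisfies 4n+2 with n=1, so it is aromatic (benzene).
The second 6-membered ring has two sp³ carbons, so it is not fully conjugated — not aromatic (1,4-cyclohexadiene).
4 of the 6 rings are aromatic. Total: 4.

4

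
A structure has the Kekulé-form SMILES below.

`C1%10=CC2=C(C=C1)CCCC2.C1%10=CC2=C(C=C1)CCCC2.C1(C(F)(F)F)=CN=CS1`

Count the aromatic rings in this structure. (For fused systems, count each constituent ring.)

3

The SMILES encodes a six-membered carbon ring with three alternating C=C double bonds, fused to a saturated six-membered carbon ring; a six-membered carbon ring with three alternating C=C double bonds, fused to a saturated six-membered carbon ring; a five-membered ring with a sulfur at position 1 and a nitrogen at position 3 (in a C=N bond), with two double bonds.
The 6-membered ring has a continuous p-orbital overlap around the ring; 3 ring double bonds give 6 π electrons. Since 6 = 4n+2 (n=1), it is aromatic (benzene ring).
The second 6-membered ring has four sp³ carbons, so it is not fully conjugated — not aromatic (cyclohexane ring).
The third 6-membered ring has a continuous p-orbital overlap around the ring; 3 ring double bonds give 6 π electrons. Since 6 = 4n+2 (n=1), it is aromatic (benzene ring).
The fourth 6-membered ring has four sp³ carbons, so it is not fully conjugated — not aromatic (cyclohexane ring).
The 5-membered ring with one sulfur and one =N– has a continuous p-orbital overlap around the ring; 2 ring double bonds (4 π electrons) plus a heteroatom lone pair (2) give 6 π electrons. Since 6 = 4n+2 (n=1), it is aromatic (thiazole).
3 of the 5 rings are aromatic. Total: 3.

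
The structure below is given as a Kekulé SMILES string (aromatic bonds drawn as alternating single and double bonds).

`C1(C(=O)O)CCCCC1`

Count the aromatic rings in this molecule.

0

The SMILES encodes a six-membered saturated carbon ring.
The 6-membered ring has only sp³ atoms, so it is not fully conjugated — not aromatic (cyclohexane).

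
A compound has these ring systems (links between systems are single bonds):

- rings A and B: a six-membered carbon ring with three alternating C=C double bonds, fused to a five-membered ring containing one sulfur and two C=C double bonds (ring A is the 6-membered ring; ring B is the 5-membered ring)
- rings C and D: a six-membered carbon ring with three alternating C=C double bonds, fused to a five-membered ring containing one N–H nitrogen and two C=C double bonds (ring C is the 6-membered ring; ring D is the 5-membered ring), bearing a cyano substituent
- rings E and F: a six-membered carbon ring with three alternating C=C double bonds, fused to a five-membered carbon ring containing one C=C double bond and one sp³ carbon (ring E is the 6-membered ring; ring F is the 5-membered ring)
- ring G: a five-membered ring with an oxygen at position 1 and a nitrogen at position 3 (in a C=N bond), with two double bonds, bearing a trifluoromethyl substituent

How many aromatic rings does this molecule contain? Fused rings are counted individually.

6

Rings A and B form a fused bicyclic system (with one sulfur) with 9 sp² atoms and 10 π electrons from ring double bonds plus a heteroatom lone pair. 10 = 4(2)+2, so the system is aromatic and both rings count as aromatic (benzothiophene).
Rings C and D form a fused bicyclic system (with one N–H) with 9 sp² atoms and 10 π electrons from ring double bonds plus a heteroatom lone pair. 10 = 4(2)+2, so the system is aromatic and both rings count as aromatic (indole).
Ring E is fully conjugated (every ring atom contributes a p orbital); 3 ring double bonds give 6 π electrons. That satisfies 4n+2 with n=1, so ring E is aromatic (benzene ring).
Ring F has one sp³ carbon, so it is not fully conjugated — not aromatic (cyclopentene ring).
Ring G is planar and fully conjugated; 2 ring double bonds (4 π electrons) plus a heteroatom lone pair (2) give 6 π electrons. 6 = 4(1)+2, so ring G is aromatic (oxazole).
Aromatic: A, B, C, D, E, G. Total: 6.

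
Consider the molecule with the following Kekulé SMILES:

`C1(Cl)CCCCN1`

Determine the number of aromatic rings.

The SMILES encodes a six-membered saturated ring of five carbons and one N–H nitrogen.
The 6-membered ring with one N–H has only sp³ atoms, so it is not fully conjugated — not aromatic (piperidine).

0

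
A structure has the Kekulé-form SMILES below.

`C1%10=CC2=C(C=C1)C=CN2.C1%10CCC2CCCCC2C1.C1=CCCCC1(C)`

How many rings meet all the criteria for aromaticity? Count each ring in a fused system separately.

2

The SMILES encodes a six-membered carbon ring with three alternating C=C double bonds, fused to a five-membered ring containing one N–H nitrogen and two C=C double bonds; two fused six-membered saturated carbon rings; a six-membered carbon ring with one C=C double bond.
The fused 6/5-membered bicyclic (with one N–H) is a single π system with 9 sp² atoms and 10 π electrons from ring double bonds plus a heteroatom lone pair. 10 = 4(2)+2, so the system is aromatic and both rings count as aromatic (indole).
The 6-membered ring has only sp³ atoms, so it is not fully conjugated — not aromatic (cyclohexane ring).
The second 6-membered ring has only sp³ atoms, so it is not fully conjugated — not aromatic (cyclohexane ring).
The third 6-membered ring has four sp³ carbons, so it is not fully conjugated — not aromatic (cyclohexene).
2 of the 5 rings are aromatic. Total: 2.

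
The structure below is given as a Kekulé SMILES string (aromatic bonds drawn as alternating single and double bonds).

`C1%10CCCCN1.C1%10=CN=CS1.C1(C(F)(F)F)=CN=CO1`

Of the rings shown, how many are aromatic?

The SMILES encodes a six-membered saturated ring of five carbons and one N–H nitrogen; a five-membered ring with a sulfur at position 1 and a nitrogen at position 3 (in a C=N bond), with two double bonds; a five-membered ring with an oxygen at position 1 and a nitrogen at position 3 (in a C=N bond), with two double bonds.
The 6-membered ring with one N–H has only sp³ atoms, so it is not fully conjugated — not aromatic (piperidine).
The 5-membered ring with one sulfur and one =N– has a continuous p-orbital overlap around the ring; 2 ring double bonds (4 π electrons) plus a heteroatom lone pair (2) give 6 π electrons. Since 6 = 4n+2 (n=1), it is aromatic (thiazole).
The 5-membered ring with one oxygen and one =N– is fully conjugated (every ring atom contributes a p orbital); 2 ring double bonds (4 π electrons) plus a heteroatom lone pair (2) give 6 π electrons. That satisfies 4n+2 with n=1, so it is aromatic (oxazole).
2 of the 3 rings are aromatic. Total: 2.

2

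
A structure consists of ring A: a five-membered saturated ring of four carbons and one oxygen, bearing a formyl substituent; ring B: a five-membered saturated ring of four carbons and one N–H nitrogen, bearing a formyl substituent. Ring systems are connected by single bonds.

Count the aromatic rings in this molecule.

0

Ring A has only sp³ atoms, so it is not fully conjugated — not aromatic (tetrahydrofuran).
Ring B has only sp³ atoms, so it is not fully conjugated — not aromatic (pyrrolidine).
No ring is aromatic. Total: 0.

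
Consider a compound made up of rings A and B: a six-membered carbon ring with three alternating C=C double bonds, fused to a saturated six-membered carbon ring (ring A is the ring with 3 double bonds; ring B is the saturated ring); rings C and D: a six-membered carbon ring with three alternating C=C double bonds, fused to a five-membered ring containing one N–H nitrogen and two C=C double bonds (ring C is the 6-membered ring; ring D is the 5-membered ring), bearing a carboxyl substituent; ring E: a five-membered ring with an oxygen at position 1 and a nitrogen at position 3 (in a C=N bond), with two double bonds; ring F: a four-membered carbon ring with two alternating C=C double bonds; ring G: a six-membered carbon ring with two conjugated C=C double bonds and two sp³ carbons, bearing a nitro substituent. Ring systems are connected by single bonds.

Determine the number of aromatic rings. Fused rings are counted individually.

4

Ring A is planar and fully conjugated; 3 ring double bonds give 6 π electrons. Since 6 = 4n+2 (n=1), ring A is aromatic (benzene ring).
Ring B has four sp³ carbons, so it is not fully conjugated — not aromatic (cyclohexane ring).
Rings C and D form a fused bicyclic system (with one N–H) with 9 sp² atoms and 10 π electrons from ring double bonds plus a heteroatom lone pair. 10 = 4(2)+2, so the system is aromatic and both rings count as aromatic (indole).
Ring E is fully conjugated (every ring atom contributes a p orbital); 2 ring double bonds (4 π electrons) plus a heteroatom lone pair (2) give 6 π electrons. Since 6 = 4n+2 (n=1), ring E is aromatic (oxazole).
Ring F has only sp² ring atoms; a planar conformation would have a fully conjugated π system of 4 electrons. But 4 = 4(1), which is 4n not 4n+2, so ring F is not aromatic (cyclobutadiene) — cyclobutadiene is antiaromatic and distorts to a rectangle.
Ring G has two sp³ carbons, so it is not fully conjugated — not aromatic (1,3-cyclohexadiene).
Aromatic: A, C, D, E. Total: 4.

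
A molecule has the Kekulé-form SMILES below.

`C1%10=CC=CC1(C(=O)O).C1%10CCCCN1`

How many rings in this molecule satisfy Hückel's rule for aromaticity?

0

The SMILES encodes a five-membered carbon ring with two conjugated C=C double bonds and one sp³ carbon; a six-membered saturated ring of five carbons and one N–H nitrogen.
The 5-membered ring has one sp³ carbon, so it is not fully conjugated — not aromatic (cyclopentadiene).
The 6-membered ring with one N–H has only sp³ atoms, so it is not fully conjugated — not aromatic (piperidine).
None of the rings are aromatic. Total: 0.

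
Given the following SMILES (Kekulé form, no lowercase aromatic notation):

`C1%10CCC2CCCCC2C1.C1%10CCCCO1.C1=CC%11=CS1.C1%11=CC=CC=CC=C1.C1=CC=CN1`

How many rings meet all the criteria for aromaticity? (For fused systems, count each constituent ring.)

2

The SMILES encodes two fused six-membered saturated carbon rings; a six-membered saturated ring of five carbons and one oxygen; a five-membered ring of four carbons and one sulfur, with two C=C double bonds; an eight-membered carbon ring with four alternating C=C double bonds; a five-membered ring of four carbons and one nitrogen bearing a hydrogen, with two C=C double bonds.
The 6-membered ring has only sp³ atoms, so it is not fully conjugated — not aromatic (cyclohexane ring).
The second 6-membered ring has only sp³ atoms, so it is not fully conjugated — not aromatic (cyclohexane ring).
The 6-membered ring with one oxygen has only sp³ atoms, so it is not fully conjugated — not aromatic (tetrahydropyran).
The 5-membered ring with one sulfur has a continuous p-orbital overlap around the ring; 2 ring double bonds (4 π electrons) plus a heteroatom lone pair (2) give 6 π electrons. That satisfies 4n+2 with n=1, so it is aromatic (thiophene).
The 8-membered ring has only sp² ring atoms; a planar conformation would have a fully conjugated π system of 8 electrons. But 8 = 4(2), which is 4n not 4n+2, so it is not aromatic (cyclooctatetraene) — cyclooctatetraene distorts into a non-planar tub to avoid antiaromaticity.
The 5-membered ring with one N–H is fully conjugated (every ring atom contributes a p orbital); 2 ring double bonds (4 π electrons) plus a heteroatom lone pair (2) give 6 π electrons. Since 6 = 4n+2 (n=1), it is aromatic (pyrrole).
2 of the 6 rings are aromatic. Total: 2.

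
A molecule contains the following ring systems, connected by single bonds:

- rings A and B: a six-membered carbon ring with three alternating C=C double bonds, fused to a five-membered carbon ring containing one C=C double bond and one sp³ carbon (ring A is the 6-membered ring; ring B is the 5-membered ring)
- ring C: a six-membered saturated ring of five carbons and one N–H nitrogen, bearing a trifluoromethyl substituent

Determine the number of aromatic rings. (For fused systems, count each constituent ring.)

Ring A is fully conjugated (every ring atom contributes a p orbital); 3 ring double bonds give 6 π electrons. Since 6 = 4n+2 (n=1), ring A is aromatic (benzene ring).
Ring B has one sp³ carbon, so it is not fully conjugated — not aromatic (cyclopentene ring).
Ring C has only sp³ atoms, so it is not fully conjugated — not aromatic (piperidine).
Aromatic: A. Total: 1.

1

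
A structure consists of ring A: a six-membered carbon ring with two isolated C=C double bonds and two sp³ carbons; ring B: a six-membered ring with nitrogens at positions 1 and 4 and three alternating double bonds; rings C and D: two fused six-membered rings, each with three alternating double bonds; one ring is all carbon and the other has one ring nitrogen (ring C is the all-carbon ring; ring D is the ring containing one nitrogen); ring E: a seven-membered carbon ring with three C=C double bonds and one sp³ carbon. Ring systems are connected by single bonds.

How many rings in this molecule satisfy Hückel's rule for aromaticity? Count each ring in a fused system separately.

Ring A has two sp³ carbons, so it is not fully conjugated — not aromatic (1,4-cyclohexadiene).
Ring B is planar and fully conjugated; 3 ring double bonds give 6 π electrons. Since 6 = 4n+2 (n=1), ring B is aromatic (pyrazine).
Rings C and D form a fused bicyclic system (with one nitrogen) with 10 sp² atoms and 10 π electrons from ring double bonds. 10 = 4(2)+2, so the system is aromatic and both rings count as aromatic (quinoline).
Ring E has one sp³ carbon, so it is not fully conjugated — not aromatic (cycloheptatriene).
Aromatic: B, C, D. Total: 3.

3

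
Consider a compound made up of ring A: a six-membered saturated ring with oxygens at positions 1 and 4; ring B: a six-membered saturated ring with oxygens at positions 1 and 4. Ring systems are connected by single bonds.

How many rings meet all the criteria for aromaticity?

Ring A has only sp³ atoms, so it is not fully conjugated — not aromatic (1,4-dioxane).
Ring B has only sp³ atoms, so it is not fully conjugated — not aromatic (1,4-dioxane).
No ring is aromatic. Total: 0.

0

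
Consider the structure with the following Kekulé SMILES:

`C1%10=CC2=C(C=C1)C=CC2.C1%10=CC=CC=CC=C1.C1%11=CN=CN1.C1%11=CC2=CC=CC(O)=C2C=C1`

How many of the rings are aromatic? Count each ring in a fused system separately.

4

The SMILES encodes a six-membered carbon ring with three alternating C=C double bonds, fused to a five-membered carbon ring containing one C=C double bond and one sp³ carbon; an eight-membered carbon ring with four alternating C=C double bonds; a five-membered ring with nitrogens at positions 1 and 3 (one bearing H, one in a C=N bond) and two double bonds; two fused six-membered carbon rings, each with three alternating C=C double bonds.
The 6-membered ring has a continuous p-orbital overlap around the ring; 3 ring double bonds give 6 π electrons. 6 = 4(1)+2, so it is aromatic (benzene ring).
The 5-membered ring has one sp³ carbon, so it is not fully conjugated — not aromatic (cyclopentene ring).
The 8-membered ring has only sp² ring atoms; a planar conformation would have a fully conjugated π system of 8 electrons. But 8 = 4(2), which is 4n not 4n+2, so it is not aromatic (cyclooctatetraene) — cyclooctatetraene distorts into a non-planar tub to avoid antiaromaticity.
The 5-membered ring with two nitrogens (one N–H, one =N–) is fully conjugated (every ring atom contributes a p orbital); 2 ring double bonds (4 π electrons) plus a heteroatom lone pair (2) give 6 π electrons. That satisfies 4n+2 with n=1, so it is aromatic (imidazole).
The fused 6/6-membered bicyclic is a single π system with 10 sp² atoms and 10 π electrons from ring double bonds. 10 = 4(2)+2, so the system is aromatic and both rings count as aromatic (naphthalene).
4 of the 6 rings are aromatic. Total: 4.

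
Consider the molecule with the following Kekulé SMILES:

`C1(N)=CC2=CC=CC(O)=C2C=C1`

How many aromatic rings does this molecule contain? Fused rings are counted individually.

2

The SMILES encodes two fused six-membered carbon rings, each with three alternating C=C double bonds.
The fused 6/6-membered bicyclic is a single π system with 10 sp² atoms and 10 π electrons from ring double bonds. 10 = 4(2)+2, so the system is aromatic and both rings count as aromatic (naphthalene).
2 of the 2 rings are aromatic. Total: 2.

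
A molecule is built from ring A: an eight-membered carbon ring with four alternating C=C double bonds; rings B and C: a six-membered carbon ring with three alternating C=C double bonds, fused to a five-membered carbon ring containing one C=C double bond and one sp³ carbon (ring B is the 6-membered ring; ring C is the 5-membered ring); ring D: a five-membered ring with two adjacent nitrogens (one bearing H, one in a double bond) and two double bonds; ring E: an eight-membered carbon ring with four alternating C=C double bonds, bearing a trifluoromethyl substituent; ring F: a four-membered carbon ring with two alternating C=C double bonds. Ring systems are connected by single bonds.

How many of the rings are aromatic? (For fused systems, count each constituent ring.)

Ring A has only sp² ring atoms; a planar conformation would have a fully conjugated π system of 8 electrons. But 8 = 4(2), which is 4n not 4n+2, so ring A is not aromatic (cyclooctatetraene) — cyclooctatetraene distorts into a non-planar tub to avoid antiaromaticity.
Ring B has a continuous p-orbital overlap around the ring; 3 ring double bonds give 6 π electrons. That satisfies 4n+2 with n=1, so ring B is aromatic (benzene ring).
Ring C has one sp³ carbon, so it is not fully conjugated — not aromatic (cyclopentene ring).
Ring D has a continuous p-orbital overlap around the ring; 2 ring double bonds (4 π electrons) plus a heteroatom lone pair (2) give 6 π electrons. Since 6 = 4n+2 (n=1), ring D is aromatic (pyrazole).
Ring E has only sp² ring atoms; a planar conformation would have a fully conjugated π system of 8 electrons. But 8 = 4(2), which is 4n not 4n+2, so ring E is not aromatic (cyclooctatetraene) — cyclooctatetraene distorts into a non-planar tub to avoid antiaromaticity.
Ring F has only sp² ring atoms; a planar conformation would have a fully conjugated π system of 4 electrons. But 4 = 4(1), which is 4n not 4n+2, so ring F is not aromatic (cyclobutadiene) — cyclobutadiene is antiaromatic and distorts to a rectangle.
Aromatic: B, D. Total: 2.

2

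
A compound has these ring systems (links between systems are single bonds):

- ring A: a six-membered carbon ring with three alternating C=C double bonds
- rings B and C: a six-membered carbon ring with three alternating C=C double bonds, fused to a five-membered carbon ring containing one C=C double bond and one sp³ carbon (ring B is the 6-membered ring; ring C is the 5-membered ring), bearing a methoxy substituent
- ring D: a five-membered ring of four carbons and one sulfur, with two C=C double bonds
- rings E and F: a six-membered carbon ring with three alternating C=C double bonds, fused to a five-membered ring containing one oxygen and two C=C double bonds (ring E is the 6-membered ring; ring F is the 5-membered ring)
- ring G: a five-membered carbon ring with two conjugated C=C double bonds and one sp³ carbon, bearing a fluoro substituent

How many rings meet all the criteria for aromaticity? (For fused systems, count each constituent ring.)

5

Ring A has a continuous p-orbital overlap around the ring; 3 ring double bonds give 6 π electrons. 6 = 4(1)+2, so ring A is aromatic (benzene).
Ring B has a continuous p-orbital overlap around the ring; 3 ring double bonds give 6 π electrons. Since 6 = 4n+2 (n=1), ring B is aromatic (benzene ring).
Ring C has one sp³ carbon, so it is not fully conjugated — not aromatic (cyclopentene ring).
Ring D has a continuous p-orbital overlap around the ring; 2 ring double bonds (4 π electrons) plus a heteroatom lone pair (2) give 6 π electrons. Since 6 = 4n+2 (n=1), ring D is aromatic (thiophene).
Rings E and F form a fused bicyclic system (with one oxygen) with 9 sp² atoms and 10 π electrons from ring double bonds plus a heteroatom lone pair. 10 = 4(2)+2, so the system is aromatic and both rings count as aromatic (benzofuran).
Ring G has one sp³ carbon, so it is not fully conjugated — not aromatic (cyclopentadiene).
Aromatic: A, B, D, E, F. Total: 5.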